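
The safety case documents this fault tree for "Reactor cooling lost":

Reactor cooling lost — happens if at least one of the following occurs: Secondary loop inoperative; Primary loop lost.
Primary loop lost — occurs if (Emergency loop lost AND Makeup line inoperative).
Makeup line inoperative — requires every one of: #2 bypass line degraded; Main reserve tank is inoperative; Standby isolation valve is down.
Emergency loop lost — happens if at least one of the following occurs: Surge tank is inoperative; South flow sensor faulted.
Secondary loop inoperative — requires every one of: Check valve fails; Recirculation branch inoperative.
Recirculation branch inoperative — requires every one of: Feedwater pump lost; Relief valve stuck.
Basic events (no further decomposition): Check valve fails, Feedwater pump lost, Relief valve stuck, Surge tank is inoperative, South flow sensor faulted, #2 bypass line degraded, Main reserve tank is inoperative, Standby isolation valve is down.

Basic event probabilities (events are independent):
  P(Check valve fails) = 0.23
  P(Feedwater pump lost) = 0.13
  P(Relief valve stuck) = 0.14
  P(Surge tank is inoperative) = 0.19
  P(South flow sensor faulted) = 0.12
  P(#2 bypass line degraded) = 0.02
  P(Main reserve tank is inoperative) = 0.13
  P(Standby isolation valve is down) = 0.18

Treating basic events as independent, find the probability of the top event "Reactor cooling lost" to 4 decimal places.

0.0043

P(Recirculation branch inoperative) [AND] = 0.13 × 0.14 = 0.018200
P(Secondary loop inoperative) [AND] = 0.23 × 0.018200 = 0.004186
P(Emergency loop lost) [OR] = 1 − (1−0.19) × (1−0.12) = 0.287200
P(Makeup line inoperative) [AND] = 0.02 × 0.13 × 0.18 = 0.000468
P(Primary loop lost) [AND] = 0.287200 × 0.000468 = 0.000134
P(Reactor cooling lost) [OR] = 1 − (1−0.004186) × (1−0.000134) = 0.004319
Rounded to 4 decimal places: P(Reactor cooling lost) ≈ 0.0043.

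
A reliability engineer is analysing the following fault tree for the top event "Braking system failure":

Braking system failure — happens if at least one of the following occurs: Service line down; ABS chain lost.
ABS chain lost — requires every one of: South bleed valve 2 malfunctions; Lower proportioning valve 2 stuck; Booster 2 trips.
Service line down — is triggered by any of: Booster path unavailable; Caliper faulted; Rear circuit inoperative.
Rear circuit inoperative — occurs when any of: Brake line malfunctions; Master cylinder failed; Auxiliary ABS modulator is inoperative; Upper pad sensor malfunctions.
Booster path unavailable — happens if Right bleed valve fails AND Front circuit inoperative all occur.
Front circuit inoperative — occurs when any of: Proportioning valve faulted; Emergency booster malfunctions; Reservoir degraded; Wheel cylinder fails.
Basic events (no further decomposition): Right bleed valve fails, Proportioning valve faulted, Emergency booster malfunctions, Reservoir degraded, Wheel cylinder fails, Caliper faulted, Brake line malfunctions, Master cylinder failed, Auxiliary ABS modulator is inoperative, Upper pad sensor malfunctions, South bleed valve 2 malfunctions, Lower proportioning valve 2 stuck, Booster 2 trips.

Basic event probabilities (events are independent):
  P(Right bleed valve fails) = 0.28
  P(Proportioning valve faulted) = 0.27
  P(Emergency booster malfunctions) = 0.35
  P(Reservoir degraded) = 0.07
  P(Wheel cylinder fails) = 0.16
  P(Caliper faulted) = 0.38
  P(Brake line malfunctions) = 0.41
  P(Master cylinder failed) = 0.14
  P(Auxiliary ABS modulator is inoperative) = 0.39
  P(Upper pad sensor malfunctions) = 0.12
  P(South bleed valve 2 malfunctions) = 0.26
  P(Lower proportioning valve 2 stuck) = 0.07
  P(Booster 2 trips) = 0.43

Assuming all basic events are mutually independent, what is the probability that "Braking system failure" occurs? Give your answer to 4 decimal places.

0.8620

P(Front circuit inoperative) [OR] = 1 − (1−0.27) × (1−0.35) × (1−0.07) × (1−0.16) = 0.629321
P(Booster path unavailable) [AND] = 0.28 × 0.629321 = 0.176210
P(Rear circuit inoperative) [OR] = 1 − (1−0.41) × (1−0.14) × (1−0.39) × (1−0.12) = 0.727628
P(Service line down) [OR] = 1 − (1−0.176210) × (1−0.38) × (1−0.727628) = 0.860886
P(ABS chain lost) [AND] = 0.26 × 0.07 × 0.43 = 0.007826
P(Braking system failure) [OR] = 1 − (1−0.860886) × (1−0.007826) = 0.861975
Rounded to 4 decimal places: P(Braking system failure) ≈ 0.8620.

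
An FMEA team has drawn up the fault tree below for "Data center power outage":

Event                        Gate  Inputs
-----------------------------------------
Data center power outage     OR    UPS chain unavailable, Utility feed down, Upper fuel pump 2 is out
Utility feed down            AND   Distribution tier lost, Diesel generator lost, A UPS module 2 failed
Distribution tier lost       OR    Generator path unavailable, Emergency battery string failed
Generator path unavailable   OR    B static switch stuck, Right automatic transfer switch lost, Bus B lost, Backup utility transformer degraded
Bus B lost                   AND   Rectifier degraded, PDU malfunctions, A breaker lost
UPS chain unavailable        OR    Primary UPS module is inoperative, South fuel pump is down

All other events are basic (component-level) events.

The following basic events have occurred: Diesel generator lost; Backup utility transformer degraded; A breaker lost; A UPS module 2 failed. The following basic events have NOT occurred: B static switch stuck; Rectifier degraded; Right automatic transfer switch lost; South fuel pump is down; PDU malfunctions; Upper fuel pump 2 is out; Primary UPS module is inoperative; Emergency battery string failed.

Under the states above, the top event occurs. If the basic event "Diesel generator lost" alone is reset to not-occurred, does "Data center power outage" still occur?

No

Counterfactual: set "Diesel generator lost" to not occurred.
UPS chain unavailable [OR]: Primary UPS module is inoperative=not, South fuel pump is down=not → no input occurs → does not occur.
Bus B lost [AND]: Rectifier degraded=not, PDU malfunctions=not, A breaker lost=occurs → not all inputs occur → does not occur.
Generator path unavailable [OR]: B static switch stuck=not, Right automatic transfer switch lost=not, Bus B lost=not, Backup utility transformer degraded=occurs → at least one input occurs → occurs.
Distribution tier lost [OR]: Generator path unavailable=occurs, Emergency battery string failed=not → at least one input occurs → occurs.
Utility feed down [AND]: Distribution tier lost=occurs, Diesel generator lost=not, A UPS module 2 failed=occurs → not all inputs occur → does not occur.
Data center power outage [OR]: UPS chain unavailable=not, Utility feed down=not, Upper fuel pump 2 is out=not → no input occurs → does not occur.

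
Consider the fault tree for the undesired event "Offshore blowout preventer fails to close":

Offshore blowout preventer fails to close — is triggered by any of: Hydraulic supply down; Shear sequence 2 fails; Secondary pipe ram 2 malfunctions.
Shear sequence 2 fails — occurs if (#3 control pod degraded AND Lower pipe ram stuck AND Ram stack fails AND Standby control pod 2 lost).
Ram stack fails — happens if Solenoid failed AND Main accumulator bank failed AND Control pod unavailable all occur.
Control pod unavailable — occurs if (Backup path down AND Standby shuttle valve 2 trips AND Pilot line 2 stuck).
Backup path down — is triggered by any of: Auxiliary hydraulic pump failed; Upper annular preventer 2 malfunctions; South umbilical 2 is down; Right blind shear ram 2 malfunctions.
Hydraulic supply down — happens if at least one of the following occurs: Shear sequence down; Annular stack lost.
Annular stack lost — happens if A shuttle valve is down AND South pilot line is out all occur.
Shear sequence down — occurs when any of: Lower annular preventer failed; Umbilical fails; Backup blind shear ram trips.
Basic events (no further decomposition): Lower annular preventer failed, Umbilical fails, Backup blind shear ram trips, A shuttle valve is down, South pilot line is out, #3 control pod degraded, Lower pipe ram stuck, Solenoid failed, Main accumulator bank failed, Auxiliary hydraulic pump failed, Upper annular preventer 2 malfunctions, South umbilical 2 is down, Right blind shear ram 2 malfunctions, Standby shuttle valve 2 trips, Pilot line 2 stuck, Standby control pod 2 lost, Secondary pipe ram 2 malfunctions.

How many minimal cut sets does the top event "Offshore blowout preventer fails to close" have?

Shear sequence down [OR]: union of children's cut sets → 3 cut set(s).
Annular stack lost [AND]: one cut set from each child combined → 1 × 1 = 1 cut set(s).
Hydraulic supply down [OR]: union of children's cut sets → 4 cut set(s).
Backup path down [OR]: union of children's cut sets → 4 cut set(s).
Control pod unavailable [AND]: one cut set from each child combined → 4 × 1 × 1 = 4 cut set(s).
Ram stack fails [AND]: one cut set from each child combined → 1 × 1 × 4 = 4 cut set(s).
Shear sequence 2 fails [AND]: one cut set from each child combined → 1 × 1 × 4 × 1 = 4 cut set(s).
Offshore blowout preventer fails to close [OR]: union of children's cut sets → 9 cut set(s).
Minimal cut sets: {Lower annular preventer failed}; {Umbilical fails}; {Backup blind shear ram trips}; {A shuttle valve is down, South pilot line is out}; {#3 control pod degraded, Auxiliary hydraulic pump failed, Lower pipe ram stuck, Main accumulator bank failed, Pilot line 2 stuck, Solenoid failed, Standby control pod 2 lost, Standby shuttle valve 2 trips}; {#3 control pod degraded, Lower pipe ram stuck, Main accumulator bank failed, Pilot line 2 stuck, Solenoid failed, Standby control pod 2 lost, Standby shuttle valve 2 trips, Upper annular preventer 2 malfunctions}; {#3 control pod degraded, Lower pipe ram stuck, Main accumulator bank failed, Pilot line 2 stuck, Solenoid failed, South umbilical 2 is down, Standby control pod 2 lost, Standby shuttle valve 2 trips}; {#3 control pod degraded, Lower pipe ram stuck, Main accumulator bank failed, Pilot line 2 stuck, Right blind shear ram 2 malfunctions, Solenoid failed, Standby control pod 2 lost, Standby shuttle valve 2 trips}; {Secondary pipe ram 2 malfunctions}.

9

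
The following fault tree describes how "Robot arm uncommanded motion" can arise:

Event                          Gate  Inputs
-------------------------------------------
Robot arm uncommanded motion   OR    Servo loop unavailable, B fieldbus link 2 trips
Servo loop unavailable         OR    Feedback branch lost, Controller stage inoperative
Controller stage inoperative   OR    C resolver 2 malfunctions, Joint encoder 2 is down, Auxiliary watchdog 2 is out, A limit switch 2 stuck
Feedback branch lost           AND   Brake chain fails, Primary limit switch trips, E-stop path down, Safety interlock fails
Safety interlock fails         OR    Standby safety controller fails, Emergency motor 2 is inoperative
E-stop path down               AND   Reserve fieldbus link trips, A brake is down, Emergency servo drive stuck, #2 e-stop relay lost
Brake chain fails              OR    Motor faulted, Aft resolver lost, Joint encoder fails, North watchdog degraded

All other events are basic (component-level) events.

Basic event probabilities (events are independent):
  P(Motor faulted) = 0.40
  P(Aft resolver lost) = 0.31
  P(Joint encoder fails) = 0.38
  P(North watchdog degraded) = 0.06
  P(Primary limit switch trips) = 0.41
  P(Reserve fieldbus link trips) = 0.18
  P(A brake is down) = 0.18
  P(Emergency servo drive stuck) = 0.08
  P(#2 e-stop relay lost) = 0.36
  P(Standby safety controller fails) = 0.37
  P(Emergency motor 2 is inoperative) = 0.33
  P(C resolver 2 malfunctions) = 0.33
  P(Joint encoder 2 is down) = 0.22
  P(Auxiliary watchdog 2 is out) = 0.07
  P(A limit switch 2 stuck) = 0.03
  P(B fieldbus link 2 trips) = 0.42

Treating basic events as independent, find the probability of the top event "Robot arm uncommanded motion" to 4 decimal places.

P(Brake chain fails) [OR] = 1 − (1−0.40) × (1−0.31) × (1−0.38) × (1−0.06) = 0.758721
P(E-stop path down) [AND] = 0.18 × 0.18 × 0.08 × 0.36 = 0.000933
P(Safety interlock fails) [OR] = 1 − (1−0.37) × (1−0.33) = 0.577900
P(Feedback branch lost) [AND] = 0.758721 × 0.41 × 0.000933 × 0.577900 = 0.000168
P(Controller stage inoperative) [OR] = 1 − (1−0.33) × (1−0.22) × (1−0.07) × (1−0.03) = 0.528563
P(Servo loop unavailable) [OR] = 1 − (1−0.000168) × (1−0.528563) = 0.528642
P(Robot arm uncommanded motion) [OR] = 1 − (1−0.528642) × (1−0.42) = 0.726612
Rounded to 4 decimal places: P(Robot arm uncommanded motion) ≈ 0.7266.

0.7266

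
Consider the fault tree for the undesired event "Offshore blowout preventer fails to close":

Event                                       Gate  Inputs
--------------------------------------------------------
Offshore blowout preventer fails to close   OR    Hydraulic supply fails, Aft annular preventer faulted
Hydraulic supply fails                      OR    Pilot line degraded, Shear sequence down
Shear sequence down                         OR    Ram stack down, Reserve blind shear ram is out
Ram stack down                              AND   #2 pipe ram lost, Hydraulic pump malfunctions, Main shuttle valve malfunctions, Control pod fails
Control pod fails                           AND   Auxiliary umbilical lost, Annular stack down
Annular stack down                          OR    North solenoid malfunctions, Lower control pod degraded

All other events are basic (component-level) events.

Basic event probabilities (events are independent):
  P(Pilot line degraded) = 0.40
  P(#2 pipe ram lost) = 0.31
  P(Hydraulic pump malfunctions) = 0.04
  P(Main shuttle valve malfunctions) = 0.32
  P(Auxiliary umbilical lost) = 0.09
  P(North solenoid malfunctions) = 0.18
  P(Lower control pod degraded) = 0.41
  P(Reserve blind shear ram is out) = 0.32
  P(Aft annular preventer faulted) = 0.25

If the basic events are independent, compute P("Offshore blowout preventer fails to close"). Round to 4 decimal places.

P(Annular stack down) [OR] = 1 − (1−0.18) × (1−0.41) = 0.516200
P(Control pod fails) [AND] = 0.09 × 0.516200 = 0.046458
P(Ram stack down) [AND] = 0.31 × 0.04 × 0.32 × 0.046458 = 0.000184
P(Shear sequence down) [OR] = 1 − (1−0.000184) × (1−0.32) = 0.320125
P(Hydraulic supply fails) [OR] = 1 − (1−0.40) × (1−0.320125) = 0.592075
P(Offshore blowout preventer fails to close) [OR] = 1 − (1−0.592075) × (1−0.25) = 0.694056
Rounded to 4 decimal places: P(Offshore blowout preventer fails to close) ≈ 0.6941.

0.6941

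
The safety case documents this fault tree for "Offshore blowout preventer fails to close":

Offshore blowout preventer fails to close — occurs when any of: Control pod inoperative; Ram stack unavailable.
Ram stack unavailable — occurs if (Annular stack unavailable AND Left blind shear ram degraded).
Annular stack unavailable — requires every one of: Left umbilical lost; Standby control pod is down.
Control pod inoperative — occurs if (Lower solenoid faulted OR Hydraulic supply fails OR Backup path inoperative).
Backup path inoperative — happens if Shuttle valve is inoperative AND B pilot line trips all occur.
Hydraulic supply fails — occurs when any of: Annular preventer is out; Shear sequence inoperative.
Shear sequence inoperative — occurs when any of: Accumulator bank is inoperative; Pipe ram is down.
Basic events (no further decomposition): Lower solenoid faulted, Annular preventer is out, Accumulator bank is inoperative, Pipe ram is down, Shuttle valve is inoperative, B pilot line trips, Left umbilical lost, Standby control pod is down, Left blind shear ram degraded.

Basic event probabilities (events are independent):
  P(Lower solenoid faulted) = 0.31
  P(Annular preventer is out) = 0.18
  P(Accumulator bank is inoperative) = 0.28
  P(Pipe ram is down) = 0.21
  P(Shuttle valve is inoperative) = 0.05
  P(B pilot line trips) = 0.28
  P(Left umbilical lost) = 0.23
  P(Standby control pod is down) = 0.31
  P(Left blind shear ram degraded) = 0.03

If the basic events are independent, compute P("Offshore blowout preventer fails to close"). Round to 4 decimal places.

P(Shear sequence inoperative) [OR] = 1 − (1−0.28) × (1−0.21) = 0.431200
P(Hydraulic supply fails) [OR] = 1 − (1−0.18) × (1−0.431200) = 0.533584
P(Backup path inoperative) [AND] = 0.05 × 0.28 = 0.014000
P(Control pod inoperative) [OR] = 1 − (1−0.31) × (1−0.533584) × (1−0.014000) = 0.682679
P(Annular stack unavailable) [AND] = 0.23 × 0.31 = 0.071300
P(Ram stack unavailable) [AND] = 0.071300 × 0.03 = 0.002139
P(Offshore blowout preventer fails to close) [OR] = 1 − (1−0.682679) × (1−0.002139) = 0.683358
Rounded to 4 decimal places: P(Offshore blowout preventer fails to close) ≈ 0.6834.

0.6834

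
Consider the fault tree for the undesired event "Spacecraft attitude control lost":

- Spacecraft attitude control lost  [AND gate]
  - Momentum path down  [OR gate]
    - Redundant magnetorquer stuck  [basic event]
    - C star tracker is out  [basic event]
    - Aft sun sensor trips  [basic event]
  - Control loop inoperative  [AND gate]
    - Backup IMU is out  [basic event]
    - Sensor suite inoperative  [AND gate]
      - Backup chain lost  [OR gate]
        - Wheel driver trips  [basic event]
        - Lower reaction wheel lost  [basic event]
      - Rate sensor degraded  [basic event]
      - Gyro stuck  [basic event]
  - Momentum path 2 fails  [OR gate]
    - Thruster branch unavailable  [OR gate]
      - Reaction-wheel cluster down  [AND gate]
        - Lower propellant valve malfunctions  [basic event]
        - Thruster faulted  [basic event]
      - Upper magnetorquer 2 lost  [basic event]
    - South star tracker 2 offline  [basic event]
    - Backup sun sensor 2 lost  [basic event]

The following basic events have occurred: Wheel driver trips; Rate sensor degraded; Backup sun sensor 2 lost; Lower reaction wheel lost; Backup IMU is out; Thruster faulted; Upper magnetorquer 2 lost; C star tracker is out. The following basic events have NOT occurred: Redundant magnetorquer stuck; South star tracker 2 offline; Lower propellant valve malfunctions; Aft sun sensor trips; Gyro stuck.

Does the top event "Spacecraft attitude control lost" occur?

Momentum path down [OR]: Redundant magnetorquer stuck=not, C star tracker is out=occurs, Aft sun sensor trips=not → at least one input occurs → occurs.
Backup chain lost [OR]: Wheel driver trips=occurs, Lower reaction wheel lost=occurs → at least one input occurs → occurs.
Sensor suite inoperative [AND]: Backup chain lost=occurs, Rate sensor degraded=occurs, Gyro stuck=not → not all inputs occur → does not occur.
Control loop inoperative [AND]: Backup IMU is out=occurs, Sensor suite inoperative=not → not all inputs occur → does not occur.
Reaction-wheel cluster down [AND]: Lower propellant valve malfunctions=not, Thruster faulted=occurs → not all inputs occur → does not occur.
Thruster branch unavailable [OR]: Reaction-wheel cluster down=not, Upper magnetorquer 2 lost=occurs → at least one input occurs → occurs.
Momentum path 2 fails [OR]: Thruster branch unavailable=occurs, South star tracker 2 offline=not, Backup sun sensor 2 lost=occurs → at least one input occurs → occurs.
Spacecraft attitude control lost [AND]: Momentum path down=occurs, Control loop inoperative=not, Momentum path 2 fails=occurs → not all inputs occur → does not occur.

No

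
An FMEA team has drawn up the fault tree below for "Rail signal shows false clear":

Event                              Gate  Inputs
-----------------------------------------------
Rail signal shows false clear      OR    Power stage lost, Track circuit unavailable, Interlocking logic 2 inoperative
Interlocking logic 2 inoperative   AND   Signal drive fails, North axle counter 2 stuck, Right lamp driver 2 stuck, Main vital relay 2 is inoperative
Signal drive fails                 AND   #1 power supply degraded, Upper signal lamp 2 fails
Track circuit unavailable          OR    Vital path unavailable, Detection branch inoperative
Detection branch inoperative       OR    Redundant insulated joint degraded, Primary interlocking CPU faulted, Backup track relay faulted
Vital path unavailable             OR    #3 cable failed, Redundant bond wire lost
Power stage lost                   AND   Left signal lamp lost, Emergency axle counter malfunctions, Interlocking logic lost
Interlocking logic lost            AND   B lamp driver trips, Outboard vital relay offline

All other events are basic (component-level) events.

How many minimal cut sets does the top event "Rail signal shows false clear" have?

7

Interlocking logic lost [AND]: one cut set from each child combined → 1 × 1 = 1 cut set(s).
Power stage lost [AND]: one cut set from each child combined → 1 × 1 × 1 = 1 cut set(s).
Vital path unavailable [OR]: union of children's cut sets → 2 cut set(s).
Detection branch inoperative [OR]: union of children's cut sets → 3 cut set(s).
Track circuit unavailable [OR]: union of children's cut sets → 5 cut set(s).
Signal drive fails [AND]: one cut set from each child combined → 1 × 1 = 1 cut set(s).
Interlocking logic 2 inoperative [AND]: one cut set from each child combined → 1 × 1 × 1 × 1 = 1 cut set(s).
Rail signal shows false clear [OR]: union of children's cut sets → 7 cut set(s).
Minimal cut sets: {B lamp driver trips, Emergency axle counter malfunctions, Left signal lamp lost, Outboard vital relay offline}; {#3 cable failed}; {Redundant bond wire lost}; {Redundant insulated joint degraded}; {Primary interlocking CPU faulted}; {Backup track relay faulted}; {#1 power supply degraded, Main vital relay 2 is inoperative, North axle counter 2 stuck, Right lamp driver 2 stuck, Upper signal lamp 2 fails}.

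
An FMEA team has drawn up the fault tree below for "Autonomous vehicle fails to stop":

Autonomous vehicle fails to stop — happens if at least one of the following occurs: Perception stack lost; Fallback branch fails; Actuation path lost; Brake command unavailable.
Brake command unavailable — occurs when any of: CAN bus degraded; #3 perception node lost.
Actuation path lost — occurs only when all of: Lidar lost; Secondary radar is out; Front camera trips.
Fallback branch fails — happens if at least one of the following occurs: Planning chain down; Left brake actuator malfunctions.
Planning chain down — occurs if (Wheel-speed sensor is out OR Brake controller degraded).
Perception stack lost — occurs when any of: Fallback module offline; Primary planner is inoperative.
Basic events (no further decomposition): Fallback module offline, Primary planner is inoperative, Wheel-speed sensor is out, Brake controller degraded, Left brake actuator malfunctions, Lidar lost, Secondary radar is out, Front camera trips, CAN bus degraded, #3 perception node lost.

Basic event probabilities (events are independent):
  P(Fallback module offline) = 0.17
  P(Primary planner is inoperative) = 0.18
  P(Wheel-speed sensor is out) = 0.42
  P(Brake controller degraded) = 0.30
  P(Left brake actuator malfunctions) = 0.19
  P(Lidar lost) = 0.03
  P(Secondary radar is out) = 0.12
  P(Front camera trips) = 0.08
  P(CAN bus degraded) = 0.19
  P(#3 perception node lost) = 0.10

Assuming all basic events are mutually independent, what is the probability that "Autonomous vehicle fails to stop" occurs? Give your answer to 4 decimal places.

P(Perception stack lost) [OR] = 1 − (1−0.17) × (1−0.18) = 0.319400
P(Planning chain down) [OR] = 1 − (1−0.42) × (1−0.30) = 0.594000
P(Fallback branch fails) [OR] = 1 − (1−0.594000) × (1−0.19) = 0.671140
P(Actuation path lost) [AND] = 0.03 × 0.12 × 0.08 = 0.000288
P(Brake command unavailable) [OR] = 1 − (1−0.19) × (1−0.10) = 0.271000
P(Autonomous vehicle fails to stop) [OR] = 1 − (1−0.319400) × (1−0.671140) × (1−0.000288) × (1−0.271000) = 0.836881
Rounded to 4 decimal places: P(Autonomous vehicle fails to stop) ≈ 0.8369.

0.8369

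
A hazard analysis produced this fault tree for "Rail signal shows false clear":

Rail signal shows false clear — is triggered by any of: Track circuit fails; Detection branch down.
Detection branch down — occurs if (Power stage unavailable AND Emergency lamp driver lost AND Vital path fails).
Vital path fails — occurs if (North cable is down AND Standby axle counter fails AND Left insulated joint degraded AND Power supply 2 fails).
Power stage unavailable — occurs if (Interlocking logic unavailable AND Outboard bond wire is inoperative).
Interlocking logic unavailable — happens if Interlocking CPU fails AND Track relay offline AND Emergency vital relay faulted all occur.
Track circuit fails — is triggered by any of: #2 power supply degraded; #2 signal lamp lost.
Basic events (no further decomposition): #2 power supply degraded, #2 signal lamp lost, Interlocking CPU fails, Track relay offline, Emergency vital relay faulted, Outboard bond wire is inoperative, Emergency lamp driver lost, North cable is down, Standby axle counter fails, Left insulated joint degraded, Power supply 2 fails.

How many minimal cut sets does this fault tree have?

Track circuit fails [OR]: union of children's cut sets → 2 cut set(s).
Interlocking logic unavailable [AND]: one cut set from each child combined → 1 × 1 × 1 = 1 cut set(s).
Power stage unavailable [AND]: one cut set from each child combined → 1 × 1 = 1 cut set(s).
Vital path fails [AND]: one cut set from each child combined → 1 × 1 × 1 × 1 = 1 cut set(s).
Detection branch down [AND]: one cut set from each child combined → 1 × 1 × 1 = 1 cut set(s).
Rail signal shows false clear [OR]: union of children's cut sets → 3 cut set(s).
Minimal cut sets: {#2 power supply degraded}; {#2 signal lamp lost}; {Emergency lamp driver lost, Emergency vital relay faulted, Interlocking CPU fails, Left insulated joint degraded, North cable is down, Outboard bond wire is inoperative, Power supply 2 fails, Standby axle counter fails, Track relay offline}.

3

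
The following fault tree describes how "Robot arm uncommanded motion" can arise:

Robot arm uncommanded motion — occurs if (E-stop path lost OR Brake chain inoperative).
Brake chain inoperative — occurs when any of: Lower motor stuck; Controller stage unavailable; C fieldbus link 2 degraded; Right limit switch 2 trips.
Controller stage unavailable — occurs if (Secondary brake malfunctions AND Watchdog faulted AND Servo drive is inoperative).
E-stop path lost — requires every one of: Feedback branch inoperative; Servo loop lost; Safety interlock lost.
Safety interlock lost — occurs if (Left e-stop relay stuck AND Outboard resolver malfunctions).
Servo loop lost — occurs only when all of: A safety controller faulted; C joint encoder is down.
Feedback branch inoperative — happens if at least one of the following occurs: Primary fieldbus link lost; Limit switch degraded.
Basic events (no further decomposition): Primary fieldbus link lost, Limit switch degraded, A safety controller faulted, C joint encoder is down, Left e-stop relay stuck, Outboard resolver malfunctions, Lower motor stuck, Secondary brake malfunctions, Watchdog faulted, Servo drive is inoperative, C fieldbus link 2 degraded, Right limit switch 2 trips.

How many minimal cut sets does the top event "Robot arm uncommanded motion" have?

Feedback branch inoperative [OR]: union of children's cut sets → 2 cut set(s).
Servo loop lost [AND]: one cut set from each child combined → 1 × 1 = 1 cut set(s).
Safety interlock lost [AND]: one cut set from each child combined → 1 × 1 = 1 cut set(s).
E-stop path lost [AND]: one cut set from each child combined → 2 × 1 × 1 = 2 cut set(s).
Controller stage unavailable [AND]: one cut set from each child combined → 1 × 1 × 1 = 1 cut set(s).
Brake chain inoperative [OR]: union of children's cut sets → 4 cut set(s).
Robot arm uncommanded motion [OR]: union of children's cut sets → 6 cut set(s).
Minimal cut sets: {A safety controller faulted, C joint encoder is down, Left e-stop relay stuck, Outboard resolver malfunctions, Primary fieldbus link lost}; {A safety controller faulted, C joint encoder is down, Left e-stop relay stuck, Limit switch degraded, Outboard resolver malfunctions}; {Lower motor stuck}; {Secondary brake malfunctions, Servo drive is inoperative, Watchdog faulted}; {C fieldbus link 2 degraded}; {Right limit switch 2 trips}.

6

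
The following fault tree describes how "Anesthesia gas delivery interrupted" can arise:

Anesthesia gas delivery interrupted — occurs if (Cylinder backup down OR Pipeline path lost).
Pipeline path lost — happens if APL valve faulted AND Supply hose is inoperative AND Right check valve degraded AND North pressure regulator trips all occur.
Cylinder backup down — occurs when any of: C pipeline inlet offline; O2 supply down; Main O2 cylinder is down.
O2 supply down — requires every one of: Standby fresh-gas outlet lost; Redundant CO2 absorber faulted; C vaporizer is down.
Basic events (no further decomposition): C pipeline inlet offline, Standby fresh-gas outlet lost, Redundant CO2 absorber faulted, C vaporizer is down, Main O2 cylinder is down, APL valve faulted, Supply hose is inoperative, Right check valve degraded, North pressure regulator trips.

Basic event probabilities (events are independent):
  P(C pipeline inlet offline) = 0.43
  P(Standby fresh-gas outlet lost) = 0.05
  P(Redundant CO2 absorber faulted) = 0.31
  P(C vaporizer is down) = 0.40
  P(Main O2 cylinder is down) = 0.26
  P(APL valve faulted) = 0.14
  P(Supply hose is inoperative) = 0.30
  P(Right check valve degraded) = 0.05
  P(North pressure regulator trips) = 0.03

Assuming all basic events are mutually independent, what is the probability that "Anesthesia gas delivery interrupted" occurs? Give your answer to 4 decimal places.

P(O2 supply down) [AND] = 0.05 × 0.31 × 0.40 = 0.006200
P(Cylinder backup down) [OR] = 1 − (1−0.43) × (1−0.006200) × (1−0.26) = 0.580815
P(Pipeline path lost) [AND] = 0.14 × 0.30 × 0.05 × 0.03 = 0.000063
P(Anesthesia gas delivery interrupted) [OR] = 1 − (1−0.580815) × (1−0.000063) = 0.580841
Rounded to 4 decimal places: P(Anesthesia gas delivery interrupted) ≈ 0.5808.

0.5808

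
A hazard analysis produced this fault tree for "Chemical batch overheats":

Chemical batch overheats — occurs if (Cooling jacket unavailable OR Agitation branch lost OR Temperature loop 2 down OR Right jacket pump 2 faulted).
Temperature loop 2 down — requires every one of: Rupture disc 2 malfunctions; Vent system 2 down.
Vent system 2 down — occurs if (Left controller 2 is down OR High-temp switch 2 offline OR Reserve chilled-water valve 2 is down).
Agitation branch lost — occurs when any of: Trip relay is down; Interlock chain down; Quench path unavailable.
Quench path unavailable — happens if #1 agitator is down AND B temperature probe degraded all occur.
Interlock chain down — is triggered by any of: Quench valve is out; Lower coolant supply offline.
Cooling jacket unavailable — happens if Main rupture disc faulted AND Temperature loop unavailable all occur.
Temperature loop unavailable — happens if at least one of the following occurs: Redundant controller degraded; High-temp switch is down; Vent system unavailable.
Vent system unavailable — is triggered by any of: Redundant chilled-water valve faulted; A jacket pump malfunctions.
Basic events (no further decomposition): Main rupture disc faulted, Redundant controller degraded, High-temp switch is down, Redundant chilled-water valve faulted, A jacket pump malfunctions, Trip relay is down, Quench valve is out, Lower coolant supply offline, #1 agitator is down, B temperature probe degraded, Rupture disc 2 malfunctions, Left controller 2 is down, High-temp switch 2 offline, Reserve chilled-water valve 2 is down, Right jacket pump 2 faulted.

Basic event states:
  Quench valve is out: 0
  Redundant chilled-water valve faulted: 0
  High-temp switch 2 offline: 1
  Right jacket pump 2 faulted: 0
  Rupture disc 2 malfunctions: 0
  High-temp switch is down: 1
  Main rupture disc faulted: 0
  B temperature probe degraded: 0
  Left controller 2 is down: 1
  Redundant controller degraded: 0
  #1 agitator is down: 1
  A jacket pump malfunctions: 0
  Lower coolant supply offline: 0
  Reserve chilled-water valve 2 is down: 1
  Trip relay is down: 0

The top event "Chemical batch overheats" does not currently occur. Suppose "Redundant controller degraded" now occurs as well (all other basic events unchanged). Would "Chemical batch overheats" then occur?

Counterfactual: set "Redundant controller degraded" to occurred.
Vent system unavailable [OR]: Redundant chilled-water valve faulted=not, A jacket pump malfunctions=not → no input occurs → does not occur.
Temperature loop unavailable [OR]: Redundant controller degraded=occurs, High-temp switch is down=occurs, Vent system unavailable=not → at least one input occurs → occurs.
Cooling jacket unavailable [AND]: Main rupture disc faulted=not, Temperature loop unavailable=occurs → not all inputs occur → does not occur.
Interlock chain down [OR]: Quench valve is out=not, Lower coolant supply offline=not → no input occurs → does not occur.
Quench path unavailable [AND]: #1 agitator is down=occurs, B temperature probe degraded=not → not all inputs occur → does not occur.
Agitation branch lost [OR]: Trip relay is down=not, Interlock chain down=not, Quench path unavailable=not → no input occurs → does not occur.
Vent system 2 down [OR]: Left controller 2 is down=occurs, High-temp switch 2 offline=occurs, Reserve chilled-water valve 2 is down=occurs → at least one input occurs → occurs.
Temperature loop 2 down [AND]: Rupture disc 2 malfunctions=not, Vent system 2 down=occurs → not all inputs occur → does not occur.
Chemical batch overheats [OR]: Cooling jacket unavailable=not, Agitation branch lost=not, Temperature loop 2 down=not, Right jacket pump 2 faulted=not → no input occurs → does not occur.

No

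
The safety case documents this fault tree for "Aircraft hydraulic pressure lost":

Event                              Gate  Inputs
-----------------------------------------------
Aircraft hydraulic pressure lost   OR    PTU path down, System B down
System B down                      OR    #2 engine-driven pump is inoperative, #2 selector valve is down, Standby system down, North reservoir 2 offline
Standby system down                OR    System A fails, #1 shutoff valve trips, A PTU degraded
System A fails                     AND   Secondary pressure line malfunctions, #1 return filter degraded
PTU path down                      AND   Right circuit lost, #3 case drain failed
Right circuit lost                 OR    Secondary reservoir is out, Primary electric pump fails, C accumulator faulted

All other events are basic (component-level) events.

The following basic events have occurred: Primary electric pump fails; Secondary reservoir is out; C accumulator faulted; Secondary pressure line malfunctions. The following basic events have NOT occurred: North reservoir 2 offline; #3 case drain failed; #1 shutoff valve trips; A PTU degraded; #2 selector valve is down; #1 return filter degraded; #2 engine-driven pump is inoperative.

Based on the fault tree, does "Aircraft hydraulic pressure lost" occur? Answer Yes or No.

No

Right circuit lost [OR]: Secondary reservoir is out=occurs, Primary electric pump fails=occurs, C accumulator faulted=occurs → at least one input occurs → occurs.
PTU path down [AND]: Right circuit lost=occurs, #3 case drain failed=not → not all inputs occur → does not occur.
System A fails [AND]: Secondary pressure line malfunctions=occurs, #1 return filter degraded=not → not all inputs occur → does not occur.
Standby system down [OR]: System A fails=not, #1 shutoff valve trips=not, A PTU degraded=not → no input occurs → does not occur.
System B down [OR]: #2 engine-driven pump is inoperative=not, #2 selector valve is down=not, Standby system down=not, North reservoir 2 offline=not → no input occurs → does not occur.
Aircraft hydraulic pressure lost [OR]: PTU path down=not, System B down=not → no input occurs → does not occur.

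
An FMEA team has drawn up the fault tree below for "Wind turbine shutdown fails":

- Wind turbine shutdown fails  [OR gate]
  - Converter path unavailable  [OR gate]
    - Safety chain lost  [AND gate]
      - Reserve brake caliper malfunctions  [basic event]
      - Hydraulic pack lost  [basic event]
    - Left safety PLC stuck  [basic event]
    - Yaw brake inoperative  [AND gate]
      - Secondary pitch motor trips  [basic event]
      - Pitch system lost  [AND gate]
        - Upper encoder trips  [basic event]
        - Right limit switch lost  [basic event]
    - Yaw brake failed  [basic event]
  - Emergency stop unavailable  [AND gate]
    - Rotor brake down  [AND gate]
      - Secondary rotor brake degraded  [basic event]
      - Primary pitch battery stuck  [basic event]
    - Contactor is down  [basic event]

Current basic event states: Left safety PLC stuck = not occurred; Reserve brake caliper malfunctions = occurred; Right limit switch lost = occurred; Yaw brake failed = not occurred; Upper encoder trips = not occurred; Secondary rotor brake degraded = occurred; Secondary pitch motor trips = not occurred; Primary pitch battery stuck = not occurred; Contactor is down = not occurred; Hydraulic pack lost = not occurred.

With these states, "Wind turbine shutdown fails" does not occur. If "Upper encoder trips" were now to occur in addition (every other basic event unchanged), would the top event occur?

No

Counterfactual: set "Upper encoder trips" to occurred.
Safety chain lost [AND]: Reserve brake caliper malfunctions=occurs, Hydraulic pack lost=not → not all inputs occur → does not occur.
Pitch system lost [AND]: Upper encoder trips=occurs, Right limit switch lost=occurs → all inputs occur → occurs.
Yaw brake inoperative [AND]: Secondary pitch motor trips=not, Pitch system lost=occurs → not all inputs occur → does not occur.
Converter path unavailable [OR]: Safety chain lost=not, Left safety PLC stuck=not, Yaw brake inoperative=not, Yaw brake failed=not → no input occurs → does not occur.
Rotor brake down [AND]: Secondary rotor brake degraded=occurs, Primary pitch battery stuck=not → not all inputs occur → does not occur.
Emergency stop unavailable [AND]: Rotor brake down=not, Contactor is down=not → not all inputs occur → does not occur.
Wind turbine shutdown fails [OR]: Converter path unavailable=not, Emergency stop unavailable=not → no input occurs → does not occur.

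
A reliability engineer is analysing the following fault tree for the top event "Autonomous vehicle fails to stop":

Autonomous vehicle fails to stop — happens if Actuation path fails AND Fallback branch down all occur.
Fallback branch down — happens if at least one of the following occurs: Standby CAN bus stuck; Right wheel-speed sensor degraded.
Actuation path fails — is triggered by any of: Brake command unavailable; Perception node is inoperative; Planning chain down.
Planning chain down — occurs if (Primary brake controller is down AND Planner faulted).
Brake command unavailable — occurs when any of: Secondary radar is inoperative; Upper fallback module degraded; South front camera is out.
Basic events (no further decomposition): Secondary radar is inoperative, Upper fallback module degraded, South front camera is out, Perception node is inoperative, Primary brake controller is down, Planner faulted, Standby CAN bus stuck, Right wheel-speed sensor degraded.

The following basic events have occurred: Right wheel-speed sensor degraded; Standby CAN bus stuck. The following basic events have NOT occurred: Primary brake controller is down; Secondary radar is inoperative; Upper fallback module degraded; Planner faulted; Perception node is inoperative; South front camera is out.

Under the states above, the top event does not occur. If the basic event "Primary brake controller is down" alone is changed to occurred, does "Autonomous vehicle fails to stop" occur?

No

Counterfactual: set "Primary brake controller is down" to occurred.
Brake command unavailable [OR]: Secondary radar is inoperative=not, Upper fallback module degraded=not, South front camera is out=not → no input occurs → does not occur.
Planning chain down [AND]: Primary brake controller is down=occurs, Planner faulted=not → not all inputs occur → does not occur.
Actuation path fails [OR]: Brake command unavailable=not, Perception node is inoperative=not, Planning chain down=not → no input occurs → does not occur.
Fallback branch down [OR]: Standby CAN bus stuck=occurs, Right wheel-speed sensor degraded=occurs → at least one input occurs → occurs.
Autonomous vehicle fails to stop [AND]: Actuation path fails=not, Fallback branch down=occurs → not all inputs occur → does not occur.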